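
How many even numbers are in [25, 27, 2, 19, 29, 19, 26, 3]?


Check each element:
  25 is odd
  27 is odd
  2 is even
  19 is odd
  29 is odd
  19 is odd
  26 is even
  3 is odd
Evens: [2, 26]
Count of evens = 2
Final answer: 2


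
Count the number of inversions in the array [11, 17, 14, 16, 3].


For each element, count the later elements that are smaller than it:
  11 (index 0): smaller elements after it = [3] -> 1
  17 (index 1): smaller elements after it = [14, 16, 3] -> 3
  14 (index 2): smaller elements after it = [3] -> 1
  16 (index 3): smaller elements after it = [3] -> 1
Total inversions = 1 + 3 + 1 + 1 = 6
Final answer: 6


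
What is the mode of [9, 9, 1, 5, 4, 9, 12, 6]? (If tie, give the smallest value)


Count the frequency of each value:
  1 appears 1 time(s)
  4 appears 1 time(s)
  5 appears 1 time(s)
  6 appears 1 time(s)
  9 appears 3 time(s)
  12 appears 1 time(s)
Maximum frequency is 3.
Only 9 reaches that frequency, so it is the mode.
Final answer: 9


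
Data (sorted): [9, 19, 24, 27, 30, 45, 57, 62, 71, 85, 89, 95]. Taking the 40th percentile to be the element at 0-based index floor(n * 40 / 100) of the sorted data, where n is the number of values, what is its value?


The dataset has n = 12 elements.
Index = floor(12 * 40 / 100) = floor(480 / 100) = floor(4.8) = 4
Counting from index 0 in the sorted data, the element at index 4 is 30.
Final answer: 30


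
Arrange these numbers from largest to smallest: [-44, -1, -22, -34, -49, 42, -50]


Original list: [-44, -1, -22, -34, -49, 42, -50]
Repeatedly take the largest remaining element:
  Remaining [-44, -1, -22, -34, -49, 42, -50] -> largest is 42
  Remaining [-44, -1, -22, -34, -49, -50] -> largest is -1
  Remaining [-44, -22, -34, -49, -50] -> largest is -22
  Remaining [-44, -34, -49, -50] -> largest is -34
  Remaining [-44, -49, -50] -> largest is -44
  Remaining [-49, -50] -> largest is -49
  Remaining [-50] -> largest is -50
Collecting the picks in order gives the descending list.
Final answer: [42, -1, -22, -34, -44, -49, -50]


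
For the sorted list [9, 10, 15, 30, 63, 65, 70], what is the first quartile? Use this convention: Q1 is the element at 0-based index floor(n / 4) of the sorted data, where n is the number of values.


The list has n = 7 elements.
Q1 index = floor(7 / 4) = floor(1.75) = 1
Counting from index 0 in the sorted data, the element at index 1 is 10.
Final answer: 10


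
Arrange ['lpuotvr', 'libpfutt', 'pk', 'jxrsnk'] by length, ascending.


Compute lengths:
  'lpuotvr' has length 7
  'libpfutt' has length 8
  'pk' has length 2
  'jxrsnk' has length 6
Lengths in increasing order: 2 < 6 < 7 < 8
Listing the words in that order gives the answer.
Final answer: ['pk', 'jxrsnk', 'lpuotvr', 'libpfutt']


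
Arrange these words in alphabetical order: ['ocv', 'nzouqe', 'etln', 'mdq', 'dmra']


Compare strings character by character (the first differing letter decides):
  'dmra' < 'etln' since 'd' < 'e' at position 1
  'etln' < 'mdq' since 'e' < 'm' at position 1
  'mdq' < 'nzouqe' since 'm' < 'n' at position 1
  'nzouqe' < 'ocv' since 'n' < 'o' at position 1
Chaining these comparisons gives the alphabetical order.
Final answer: ['dmra', 'etln', 'mdq', 'nzouqe', 'ocv']


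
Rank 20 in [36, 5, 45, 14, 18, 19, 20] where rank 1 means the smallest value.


Sort ascending: [5, 14, 18, 19, 20, 36, 45]
Find 20 in the sorted list.
20 is at position 5 (1-indexed).
Final answer: 5


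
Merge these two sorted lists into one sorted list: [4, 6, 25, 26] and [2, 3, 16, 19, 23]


List A: [4, 6, 25, 26]
List B: [2, 3, 16, 19, 23]
Repeatedly compare the front elements and take the smaller:
  4 vs 2 -> take 2
  4 vs 3 -> take 3
  4 vs 16 -> take 4
  6 vs 16 -> take 6
  25 vs 16 -> take 16
  25 vs 19 -> take 19
  25 vs 23 -> take 23
  B is exhausted; append the rest of A: [25, 26]
Final answer: [2, 3, 4, 6, 16, 19, 23, 25, 26]


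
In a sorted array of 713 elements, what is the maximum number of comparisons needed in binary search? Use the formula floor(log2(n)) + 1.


Binary search halves the search space each step.
Maximum comparisons = floor(log2(713)) + 1
log2(713) = 9.4778
floor(log2(713)) = 9, so 9 + 1 = 10
Final answer: 10


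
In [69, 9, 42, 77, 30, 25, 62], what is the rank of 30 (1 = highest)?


Sort descending: [77, 69, 62, 42, 30, 25, 9]
Find 30 in the sorted list.
30 is at position 5.
Final answer: 5


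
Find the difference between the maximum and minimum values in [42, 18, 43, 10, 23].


Maximum value: 43
Minimum value: 10
Range = 43 - 10 = 33
Final answer: 33


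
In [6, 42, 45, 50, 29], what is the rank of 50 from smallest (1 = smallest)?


Sort ascending: [6, 29, 42, 45, 50]
Find 50 in the sorted list.
50 is at position 5 (1-indexed).
Final answer: 5


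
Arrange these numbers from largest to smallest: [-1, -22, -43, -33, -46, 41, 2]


Original list: [-1, -22, -43, -33, -46, 41, 2]
Repeatedly take the largest remaining element:
  Remaining [-1, -22, -43, -33, -46, 41, 2] -> largest is 41
  Remaining [-1, -22, -43, -33, -46, 2] -> largest is 2
  Remaining [-1, -22, -43, -33, -46] -> largest is -1
  Remaining [-22, -43, -33, -46] -> largest is -22
  Remaining [-43, -33, -46] -> largest is -33
  Remaining [-43, -46] -> largest is -43
  Remaining [-46] -> largest is -46
Collecting the picks in order gives the descending list.
Final answer: [41, 2, -1, -22, -33, -43, -46]


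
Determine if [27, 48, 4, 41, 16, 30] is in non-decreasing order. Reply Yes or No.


Check consecutive pairs:
  27 <= 48? True
  48 <= 4? False
  4 <= 41? True
  41 <= 16? False
  16 <= 30? True
2 consecutive pair(s) are out of order, so the list is not sorted.
Final answer: No


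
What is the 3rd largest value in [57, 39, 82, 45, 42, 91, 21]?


Sort descending: [91, 82, 57, 45, 42, 39, 21]
The 3rd element (1-indexed) is at index 2.
Value = 57
Final answer: 57


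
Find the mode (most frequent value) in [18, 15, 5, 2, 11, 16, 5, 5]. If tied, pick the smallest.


Count the frequency of each value:
  2 appears 1 time(s)
  5 appears 3 time(s)
  11 appears 1 time(s)
  15 appears 1 time(s)
  16 appears 1 time(s)
  18 appears 1 time(s)
Maximum frequency is 3.
Only 5 reaches that frequency, so it is the mode.
Final answer: 5


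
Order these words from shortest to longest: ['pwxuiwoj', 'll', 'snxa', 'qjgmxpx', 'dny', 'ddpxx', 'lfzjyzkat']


Compute lengths:
  'pwxuiwoj' has length 8
  'll' has length 2
  'snxa' has length 4
  'qjgmxpx' has length 7
  'dny' has length 3
  'ddpxx' has length 5
  'lfzjyzkat' has length 9
Lengths in increasing order: 2 < 3 < 4 < 5 < 7 < 8 < 9
Listing the words in that order gives the answer.
Final answer: ['ll', 'dny', 'snxa', 'ddpxx', 'qjgmxpx', 'pwxuiwoj', 'lfzjyzkat']


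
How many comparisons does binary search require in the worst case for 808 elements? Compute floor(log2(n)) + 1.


Binary search halves the search space each step.
Maximum comparisons = floor(log2(808)) + 1
log2(808) = 9.6582
floor(log2(808)) = 9, so 9 + 1 = 10
Final answer: 10


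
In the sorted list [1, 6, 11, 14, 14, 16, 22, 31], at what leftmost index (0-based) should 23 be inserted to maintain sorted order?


List is sorted: [1, 6, 11, 14, 14, 16, 22, 31]
We need the leftmost position where 23 can be inserted, i.e. the first index whose element is >= 23 (or the end of the list if none is).
Binary search with low=0, high=8 (0-based indices):
  low=0, high=8, mid=4: a[4]=14 < 23, so low = 5
  low=5, high=8, mid=6: a[6]=22 < 23, so low = 7
  low=7, high=8, mid=7: a[7]=31 >= 23, so high = 7
Now low = high = 7, so the insertion index is 7.
Final answer: 7


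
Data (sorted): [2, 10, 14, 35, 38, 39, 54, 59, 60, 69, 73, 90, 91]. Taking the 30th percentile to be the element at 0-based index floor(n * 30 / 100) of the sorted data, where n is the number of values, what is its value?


The dataset has n = 13 elements.
Index = floor(13 * 30 / 100) = floor(390 / 100) = floor(3.9) = 3
Counting from index 0 in the sorted data, the element at index 3 is 35.
Final answer: 35


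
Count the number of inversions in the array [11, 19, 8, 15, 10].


For each element, count the later elements that are smaller than it:
  11 (index 0): smaller elements after it = [8, 10] -> 2
  19 (index 1): smaller elements after it = [8, 15, 10] -> 3
  8 (index 2): smaller elements after it = [] -> 0
  15 (index 3): smaller elements after it = [10] -> 1
Total inversions = 2 + 3 + 0 + 1 = 6
Final answer: 6


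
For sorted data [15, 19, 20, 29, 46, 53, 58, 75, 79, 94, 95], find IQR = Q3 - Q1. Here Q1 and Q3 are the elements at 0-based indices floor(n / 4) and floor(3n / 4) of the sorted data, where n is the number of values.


The data has n = 11 elements.
Q1 index = floor(11 / 4) = floor(2.75) = 2; Q3 index = floor(3 * 11 / 4) = floor(8.25) = 8
Q1 = element at index 2 = 20
Q3 = element at index 8 = 79
IQR = 79 - 20 = 59
Final answer: 59


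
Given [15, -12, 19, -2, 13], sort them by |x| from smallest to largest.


Compute absolute values:
  |15| = 15
  |-12| = 12
  |19| = 19
  |-2| = 2
  |13| = 13
Absolute values in increasing order: 2 < 12 < 13 < 15 < 19
Listing the original numbers in that order gives the answer.
Final answer: [-2, -12, 13, 15, 19]


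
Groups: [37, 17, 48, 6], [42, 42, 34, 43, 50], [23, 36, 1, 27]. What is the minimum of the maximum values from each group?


Find max of each group:
  Group 1: [37, 17, 48, 6] -> max = 48
  Group 2: [42, 42, 34, 43, 50] -> max = 50
  Group 3: [23, 36, 1, 27] -> max = 36
Maxes: [48, 50, 36]
Minimum of maxes = 36
Final answer: 36


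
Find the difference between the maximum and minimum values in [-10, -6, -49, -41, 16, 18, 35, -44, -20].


Maximum value: 35
Minimum value: -49
Range = 35 - (-49) = 84
Final answer: 84


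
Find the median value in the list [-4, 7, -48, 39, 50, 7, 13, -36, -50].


First, sort the list: [-50, -48, -36, -4, 7, 7, 13, 39, 50]
The list has 9 elements (odd count).
The middle index is 4 (0-based), and the element there is 7.
Final answer: 7


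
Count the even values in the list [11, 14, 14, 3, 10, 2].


Check each element:
  11 is odd
  14 is even
  14 is even
  3 is odd
  10 is even
  2 is even
Evens: [14, 14, 10, 2]
Count of evens = 4
Final answer: 4


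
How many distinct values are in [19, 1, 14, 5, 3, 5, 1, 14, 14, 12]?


List all unique values:
Distinct values: [1, 3, 5, 12, 14, 19]
Count = 6
Final answer: 6


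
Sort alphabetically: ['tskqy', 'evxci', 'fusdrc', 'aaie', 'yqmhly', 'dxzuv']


Compare strings character by character (the first differing letter decides):
  'aaie' < 'dxzuv' since 'a' < 'd' at position 1
  'dxzuv' < 'evxci' since 'd' < 'e' at position 1
  'evxci' < 'fusdrc' since 'e' < 'f' at position 1
  'fusdrc' < 'tskqy' since 'f' < 't' at position 1
  'tskqy' < 'yqmhly' since 't' < 'y' at position 1
Chaining these comparisons gives the alphabetical order.
Final answer: ['aaie', 'dxzuv', 'evxci', 'fusdrc', 'tskqy', 'yqmhly']


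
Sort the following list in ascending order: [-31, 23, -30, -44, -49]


Original list: [-31, 23, -30, -44, -49]
Repeatedly take the smallest remaining element:
  Remaining [-31, 23, -30, -44, -49] -> smallest is -49
  Remaining [-31, 23, -30, -44] -> smallest is -44
  Remaining [-31, 23, -30] -> smallest is -31
  Remaining [23, -30] -> smallest is -30
  Remaining [23] -> smallest is 23
Collecting the picks in order gives the sorted list.
Final answer: [-49, -44, -31, -30, 23]


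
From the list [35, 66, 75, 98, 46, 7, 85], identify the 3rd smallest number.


Sort ascending: [7, 35, 46, 66, 75, 85, 98]
The 3rd element (1-indexed) is at index 2.
Value = 46
Final answer: 46


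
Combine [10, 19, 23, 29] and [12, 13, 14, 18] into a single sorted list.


List A: [10, 19, 23, 29]
List B: [12, 13, 14, 18]
Repeatedly compare the front elements and take the smaller:
  10 vs 12 -> take 10
  19 vs 12 -> take 12
  19 vs 13 -> take 13
  19 vs 14 -> take 14
  19 vs 18 -> take 18
  B is exhausted; append the rest of A: [19, 23, 29]
Final answer: [10, 12, 13, 14, 18, 19, 23, 29]


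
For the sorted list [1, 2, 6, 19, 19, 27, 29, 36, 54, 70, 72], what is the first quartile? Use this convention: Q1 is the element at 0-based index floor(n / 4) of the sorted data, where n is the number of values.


The list has n = 11 elements.
Q1 index = floor(11 / 4) = floor(2.75) = 2
Counting from index 0 in the sorted data, the element at index 2 is 6.
Final answer: 6


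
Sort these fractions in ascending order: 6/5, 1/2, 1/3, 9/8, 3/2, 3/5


Convert to decimal for comparison:
  6/5 = 1.2
  1/2 = 0.5
  1/3 = 0.3333
  9/8 = 1.125
  3/2 = 1.5
  3/5 = 0.6
Decimals in increasing order: 0.3333 < 0.5 < 0.6 < 1.125 < 1.2 < 1.5
Writing each back as its fraction gives the sorted order.
Final answer: 1/3, 1/2, 3/5, 9/8, 6/5, 3/2


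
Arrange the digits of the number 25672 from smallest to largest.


The number 25672 has digits: 2, 5, 6, 7, 2
Sorted: 2, 2, 5, 6, 7
Joining the sorted digits gives the result.
Final answer: 22567


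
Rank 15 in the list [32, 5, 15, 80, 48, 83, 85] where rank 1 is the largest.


Sort descending: [85, 83, 80, 48, 32, 15, 5]
Find 15 in the sorted list.
15 is at position 6.
Final answer: 6


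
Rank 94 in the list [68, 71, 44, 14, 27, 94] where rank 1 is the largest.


Sort descending: [94, 71, 68, 44, 27, 14]
Find 94 in the sorted list.
94 is at position 1.
Final answer: 1


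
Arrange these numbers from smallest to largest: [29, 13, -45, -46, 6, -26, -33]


Original list: [29, 13, -45, -46, 6, -26, -33]
Repeatedly take the smallest remaining element:
  Remaining [29, 13, -45, -46, 6, -26, -33] -> smallest is -46
  Remaining [29, 13, -45, 6, -26, -33] -> smallest is -45
  Remaining [29, 13, 6, -26, -33] -> smallest is -33
  Remaining [29, 13, 6, -26] -> smallest is -26
  Remaining [29, 13, 6] -> smallest is 6
  Remaining [29, 13] -> smallest is 13
  Remaining [29] -> smallest is 29
Collecting the picks in order gives the sorted list.
Final answer: [-46, -45, -33, -26, 6, 13, 29]


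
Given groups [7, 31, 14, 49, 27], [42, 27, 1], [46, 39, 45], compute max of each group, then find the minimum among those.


Find max of each group:
  Group 1: [7, 31, 14, 49, 27] -> max = 49
  Group 2: [42, 27, 1] -> max = 42
  Group 3: [46, 39, 45] -> max = 46
Maxes: [49, 42, 46]
Minimum of maxes = 42
Final answer: 42


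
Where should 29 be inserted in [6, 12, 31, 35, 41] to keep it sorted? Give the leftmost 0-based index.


List is sorted: [6, 12, 31, 35, 41]
We need the leftmost position where 29 can be inserted, i.e. the first index whose element is >= 29 (or the end of the list if none is).
Binary search with low=0, high=5 (0-based indices):
  low=0, high=5, mid=2: a[2]=31 >= 29, so high = 2
  low=0, high=2, mid=1: a[1]=12 < 29, so low = 2
Now low = high = 2, so the insertion index is 2.
Final answer: 2


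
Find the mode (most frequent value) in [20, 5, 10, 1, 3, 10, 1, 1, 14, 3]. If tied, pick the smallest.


Count the frequency of each value:
  1 appears 3 time(s)
  3 appears 2 time(s)
  5 appears 1 time(s)
  10 appears 2 time(s)
  14 appears 1 time(s)
  20 appears 1 time(s)
Maximum frequency is 3.
Only 1 reaches that frequency, so it is the mode.
Final answer: 1


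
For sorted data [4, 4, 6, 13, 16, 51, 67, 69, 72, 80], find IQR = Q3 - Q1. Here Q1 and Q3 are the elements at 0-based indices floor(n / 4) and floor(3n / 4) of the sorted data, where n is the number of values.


The data has n = 10 elements.
Q1 index = floor(10 / 4) = floor(2.5) = 2; Q3 index = floor(3 * 10 / 4) = floor(7.5) = 7
Q1 = element at index 2 = 6
Q3 = element at index 7 = 69
IQR = 69 - 6 = 63
Final answer: 63


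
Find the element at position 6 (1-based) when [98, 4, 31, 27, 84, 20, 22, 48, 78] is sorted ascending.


Sort ascending: [4, 20, 22, 27, 31, 48, 78, 84, 98]
The 6th element (1-indexed) is at index 5.
Value = 48
Final answer: 48


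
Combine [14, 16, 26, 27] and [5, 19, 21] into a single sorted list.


List A: [14, 16, 26, 27]
List B: [5, 19, 21]
Repeatedly compare the front elements and take the smaller:
  14 vs 5 -> take 5
  14 vs 19 -> take 14
  16 vs 19 -> take 16
  26 vs 19 -> take 19
  26 vs 21 -> take 21
  B is exhausted; append the rest of A: [26, 27]
Final answer: [5, 14, 16, 19, 21, 26, 27]


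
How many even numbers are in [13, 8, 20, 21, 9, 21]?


Check each element:
  13 is odd
  8 is even
  20 is even
  21 is odd
  9 is odd
  21 is odd
Evens: [8, 20]
Count of evens = 2
Final answer: 2


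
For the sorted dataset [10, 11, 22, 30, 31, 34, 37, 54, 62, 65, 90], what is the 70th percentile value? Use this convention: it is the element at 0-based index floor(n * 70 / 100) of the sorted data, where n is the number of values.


The dataset has n = 11 elements.
Index = floor(11 * 70 / 100) = floor(770 / 100) = floor(7.7) = 7
Counting from index 0 in the sorted data, the element at index 7 is 54.
Final answer: 54


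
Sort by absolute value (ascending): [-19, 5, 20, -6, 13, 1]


Compute absolute values:
  |-19| = 19
  |5| = 5
  |20| = 20
  |-6| = 6
  |13| = 13
  |1| = 1
Absolute values in increasing order: 1 < 5 < 6 < 13 < 19 < 20
Listing the original numbers in that order gives the answer.
Final answer: [1, 5, -6, 13, -19, 20]


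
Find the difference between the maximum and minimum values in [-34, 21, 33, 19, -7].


Maximum value: 33
Minimum value: -34
Range = 33 - (-34) = 67
Final answer: 67


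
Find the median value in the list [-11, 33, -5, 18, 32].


First, sort the list: [-11, -5, 18, 32, 33]
The list has 5 elements (odd count).
The middle index is 2 (0-based), and the element there is 18.
Final answer: 18


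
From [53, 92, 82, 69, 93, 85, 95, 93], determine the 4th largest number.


Sort descending: [95, 93, 93, 92, 85, 82, 69, 53]
The 4th element (1-indexed) is at index 3.
Value = 92
Final answer: 92


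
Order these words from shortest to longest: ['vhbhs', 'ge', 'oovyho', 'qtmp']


Compute lengths:
  'vhbhs' has length 5
  'ge' has length 2
  'oovyho' has length 6
  'qtmp' has length 4
Lengths in increasing order: 2 < 4 < 5 < 6
Listing the words in that order gives the answer.
Final answer: ['ge', 'qtmp', 'vhbhs', 'oovyho']


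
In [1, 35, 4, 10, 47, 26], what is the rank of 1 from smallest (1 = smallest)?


Sort ascending: [1, 4, 10, 26, 35, 47]
Find 1 in the sorted list.
1 is at position 1 (1-indexed).
Final answer: 1


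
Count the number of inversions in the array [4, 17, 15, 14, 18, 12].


For each element, count the later elements that are smaller than it:
  4 (index 0): smaller elements after it = [] -> 0
  17 (index 1): smaller elements after it = [15, 14, 12] -> 3
  15 (index 2): smaller elements after it = [14, 12] -> 2
  14 (index 3): smaller elements after it = [12] -> 1
  18 (index 4): smaller elements after it = [12] -> 1
Total inversions = 0 + 3 + 2 + 1 + 1 = 7
Final answer: 7


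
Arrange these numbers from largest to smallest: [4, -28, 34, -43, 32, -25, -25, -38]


Original list: [4, -28, 34, -43, 32, -25, -25, -38]
Repeatedly take the largest remaining element:
  Remaining [4, -28, 34, -43, 32, -25, -25, -38] -> largest is 34
  Remaining [4, -28, -43, 32, -25, -25, -38] -> largest is 32
  Remaining [4, -28, -43, -25, -25, -38] -> largest is 4
  Remaining [-28, -43, -25, -25, -38] -> largest is -25
  Remaining [-28, -43, -25, -38] -> largest is -25
  Remaining [-28, -43, -38] -> largest is -28
  Remaining [-43, -38] -> largest is -38
  Remaining [-43] -> largest is -43
Collecting the picks in order gives the descending list.
Final answer: [34, 32, 4, -25, -25, -28, -38, -43]


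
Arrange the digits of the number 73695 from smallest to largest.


The number 73695 has digits: 7, 3, 6, 9, 5
Sorted: 3, 5, 6, 7, 9
Joining the sorted digits gives the result.
Final answer: 35679


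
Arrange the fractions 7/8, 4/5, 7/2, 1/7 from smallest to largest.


Convert to decimal for comparison:
  7/8 = 0.875
  4/5 = 0.8
  7/2 = 3.5
  1/7 = 0.1429
Decimals in increasing order: 0.1429 < 0.8 < 0.875 < 3.5
Writing each back as its fraction gives the sorted order.
Final answer: 1/7, 4/5, 7/8, 7/2


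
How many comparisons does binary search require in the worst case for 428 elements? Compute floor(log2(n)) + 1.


Binary search halves the search space each step.
Maximum comparisons = floor(log2(428)) + 1
log2(428) = 8.7415
floor(log2(428)) = 8, so 8 + 1 = 9
Final answer: 9


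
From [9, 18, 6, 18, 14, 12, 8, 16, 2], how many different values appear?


List all unique values:
Distinct values: [2, 6, 8, 9, 12, 14, 16, 18]
Count = 8
Final answer: 8


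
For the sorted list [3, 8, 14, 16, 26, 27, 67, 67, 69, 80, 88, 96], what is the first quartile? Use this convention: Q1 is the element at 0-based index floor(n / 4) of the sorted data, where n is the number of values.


The list has n = 12 elements.
Q1 index = floor(12 / 4) = floor(3) = 3
Counting from index 0 in the sorted data, the element at index 3 is 16.
Final answer: 16


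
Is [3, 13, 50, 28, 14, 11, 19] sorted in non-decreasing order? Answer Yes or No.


Check consecutive pairs:
  3 <= 13? True
  13 <= 50? True
  50 <= 28? False
  28 <= 14? False
  14 <= 11? False
  11 <= 19? True
3 consecutive pair(s) are out of order, so the list is not sorted.
Final answer: No


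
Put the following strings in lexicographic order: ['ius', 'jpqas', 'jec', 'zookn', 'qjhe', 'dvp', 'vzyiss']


Compare strings character by character (the first differing letter decides):
  'dvp' < 'ius' since 'd' < 'i' at position 1
  'ius' < 'jec' since 'i' < 'j' at position 1
  'jec' < 'jpqas' since 'e' < 'p' at position 2
  'jpqas' < 'qjhe' since 'j' < 'q' at position 1
  'qjhe' < 'vzyiss' since 'q' < 'v' at position 1
  'vzyiss' < 'zookn' since 'v' < 'z' at position 1
Chaining these comparisons gives the alphabetical order.
Final answer: ['dvp', 'ius', 'jec', 'jpqas', 'qjhe', 'vzyiss', 'zookn']


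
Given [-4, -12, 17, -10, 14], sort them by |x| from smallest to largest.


Compute absolute values:
  |-4| = 4
  |-12| = 12
  |17| = 17
  |-10| = 10
  |14| = 14
Absolute values in increasing order: 4 < 10 < 12 < 14 < 17
Listing the original numbers in that order gives the answer.
Final answer: [-4, -10, -12, 14, 17]


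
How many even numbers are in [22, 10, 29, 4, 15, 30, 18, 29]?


Check each element:
  22 is even
  10 is even
  29 is odd
  4 is even
  15 is odd
  30 is even
  18 is even
  29 is odd
Evens: [22, 10, 4, 30, 18]
Count of evens = 5
Final answer: 5


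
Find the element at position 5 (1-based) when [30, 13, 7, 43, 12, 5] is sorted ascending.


Sort ascending: [5, 7, 12, 13, 30, 43]
The 5th element (1-indexed) is at index 4.
Value = 30
Final answer: 30


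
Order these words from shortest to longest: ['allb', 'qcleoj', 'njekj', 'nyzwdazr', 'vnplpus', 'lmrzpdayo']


Compute lengths:
  'allb' has length 4
  'qcleoj' has length 6
  'njekj' has length 5
  'nyzwdazr' has length 8
  'vnplpus' has length 7
  'lmrzpdayo' has length 9
Lengths in increasing order: 4 < 5 < 6 < 7 < 8 < 9
Listing the words in that order gives the answer.
Final answer: ['allb', 'njekj', 'qcleoj', 'vnplpus', 'nyzwdazr', 'lmrzpdayo']


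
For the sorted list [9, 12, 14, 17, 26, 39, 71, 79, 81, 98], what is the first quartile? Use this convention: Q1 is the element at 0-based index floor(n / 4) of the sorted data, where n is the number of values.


The list has n = 10 elements.
Q1 index = floor(10 / 4) = floor(2.5) = 2
Counting from index 0 in the sorted data, the element at index 2 is 14.
Final answer: 14


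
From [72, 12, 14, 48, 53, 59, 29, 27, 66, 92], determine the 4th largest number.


Sort descending: [92, 72, 66, 59, 53, 48, 29, 27, 14, 12]
The 4th element (1-indexed) is at index 3.
Value = 59
Final answer: 59


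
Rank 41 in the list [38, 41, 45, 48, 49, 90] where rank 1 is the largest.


Sort descending: [90, 49, 48, 45, 41, 38]
Find 41 in the sorted list.
41 is at position 5.
Final answer: 5


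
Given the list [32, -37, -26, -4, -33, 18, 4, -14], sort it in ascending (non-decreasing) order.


Original list: [32, -37, -26, -4, -33, 18, 4, -14]
Repeatedly take the smallest remaining element:
  Remaining [32, -37, -26, -4, -33, 18, 4, -14] -> smallest is -37
  Remaining [32, -26, -4, -33, 18, 4, -14] -> smallest is -33
  Remaining [32, -26, -4, 18, 4, -14] -> smallest is -26
  Remaining [32, -4, 18, 4, -14] -> smallest is -14
  Remaining [32, -4, 18, 4] -> smallest is -4
  Remaining [32, 18, 4] -> smallest is 4
  Remaining [32, 18] -> smallest is 18
  Remaining [32] -> smallest is 32
Collecting the picks in order gives the sorted list.
Final answer: [-37, -33, -26, -14, -4, 4, 18, 32]


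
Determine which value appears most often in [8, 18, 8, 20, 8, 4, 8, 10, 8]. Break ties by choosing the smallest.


Count the frequency of each value:
  4 appears 1 time(s)
  8 appears 5 time(s)
  10 appears 1 time(s)
  18 appears 1 time(s)
  20 appears 1 time(s)
Maximum frequency is 5.
Only 8 reaches that frequency, so it is the mode.
Final answer: 8


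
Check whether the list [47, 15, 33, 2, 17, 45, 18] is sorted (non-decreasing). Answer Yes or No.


Check consecutive pairs:
  47 <= 15? False
  15 <= 33? True
  33 <= 2? False
  2 <= 17? True
  17 <= 45? True
  45 <= 18? False
3 consecutive pair(s) are out of order, so the list is not sorted.
Final answer: No


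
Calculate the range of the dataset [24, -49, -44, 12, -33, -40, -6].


Maximum value: 24
Minimum value: -49
Range = 24 - (-49) = 73
Final answer: 73


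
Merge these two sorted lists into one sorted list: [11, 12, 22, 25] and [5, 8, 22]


List A: [11, 12, 22, 25]
List B: [5, 8, 22]
Repeatedly compare the front elements and take the smaller:
  11 vs 5 -> take 5
  11 vs 8 -> take 8
  11 vs 22 -> take 11
  12 vs 22 -> take 12
  22 vs 22 -> take 22
  25 vs 22 -> take 22
  B is exhausted; append the rest of A: [25]
Final answer: [5, 8, 11, 12, 22, 22, 25]


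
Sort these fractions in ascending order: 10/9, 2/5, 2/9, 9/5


Convert to decimal for comparison:
  10/9 = 1.1111
  2/5 = 0.4
  2/9 = 0.2222
  9/5 = 1.8
Decimals in increasing order: 0.2222 < 0.4 < 1.1111 < 1.8
Writing each back as its fraction gives the sorted order.
Final answer: 2/9, 2/5, 10/9, 9/5


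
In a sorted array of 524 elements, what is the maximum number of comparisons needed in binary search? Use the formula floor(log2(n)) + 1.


Binary search halves the search space each step.
Maximum comparisons = floor(log2(524)) + 1
log2(524) = 9.0334
floor(log2(524)) = 9, so 9 + 1 = 10
Final answer: 10


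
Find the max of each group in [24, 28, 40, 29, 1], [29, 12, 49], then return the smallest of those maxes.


Find max of each group:
  Group 1: [24, 28, 40, 29, 1] -> max = 40
  Group 2: [29, 12, 49] -> max = 49
Maxes: [40, 49]
Minimum of maxes = 40
Final answer: 40


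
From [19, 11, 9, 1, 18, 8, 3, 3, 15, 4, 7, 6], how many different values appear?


List all unique values:
Distinct values: [1, 3, 4, 6, 7, 8, 9, 11, 15, 18, 19]
Count = 11
Final answer: 11


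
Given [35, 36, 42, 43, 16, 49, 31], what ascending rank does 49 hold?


Sort ascending: [16, 31, 35, 36, 42, 43, 49]
Find 49 in the sorted list.
49 is at position 7 (1-indexed).
Final answer: 7


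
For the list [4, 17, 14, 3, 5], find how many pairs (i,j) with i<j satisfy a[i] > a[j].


For each element, count the later elements that are smaller than it:
  4 (index 0): smaller elements after it = [3] -> 1
  17 (index 1): smaller elements after it = [14, 3, 5] -> 3
  14 (index 2): smaller elements after it = [3, 5] -> 2
  3 (index 3): smaller elements after it = [] -> 0
Total inversions = 1 + 3 + 2 + 0 = 6
Final answer: 6


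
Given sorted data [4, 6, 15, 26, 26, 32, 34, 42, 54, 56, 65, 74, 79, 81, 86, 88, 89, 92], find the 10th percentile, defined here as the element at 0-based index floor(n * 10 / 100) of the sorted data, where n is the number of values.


The dataset has n = 18 elements.
Index = floor(18 * 10 / 100) = floor(180 / 100) = floor(1.8) = 1
Counting from index 0 in the sorted data, the element at index 1 is 6.
Final answer: 6


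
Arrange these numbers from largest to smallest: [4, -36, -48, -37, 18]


Original list: [4, -36, -48, -37, 18]
Repeatedly take the largest remaining element:
  Remaining [4, -36, -48, -37, 18] -> largest is 18
  Remaining [4, -36, -48, -37] -> largest is 4
  Remaining [-36, -48, -37] -> largest is -36
  Remaining [-48, -37] -> largest is -37
  Remaining [-48] -> largest is -48
Collecting the picks in order gives the descending list.
Final answer: [18, 4, -36, -37, -48]


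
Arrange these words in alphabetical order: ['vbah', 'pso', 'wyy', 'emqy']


Compare strings character by character (the first differing letter decides):
  'emqy' < 'pso' since 'e' < 'p' at position 1
  'pso' < 'vbah' since 'p' < 'v' at position 1
  'vbah' < 'wyy' since 'v' < 'w' at position 1
Chaining these comparisons gives the alphabetical order.
Final answer: ['emqy', 'pso', 'vbah', 'wyy']


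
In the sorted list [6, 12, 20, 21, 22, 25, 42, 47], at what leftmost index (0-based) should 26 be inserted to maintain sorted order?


List is sorted: [6, 12, 20, 21, 22, 25, 42, 47]
We need the leftmost position where 26 can be inserted, i.e. the first index whose element is >= 26 (or the end of the list if none is).
Binary search with low=0, high=8 (0-based indices):
  low=0, high=8, mid=4: a[4]=22 < 26, so low = 5
  low=5, high=8, mid=6: a[6]=42 >= 26, so high = 6
  low=5, high=6, mid=5: a[5]=25 < 26, so low = 6
Now low = high = 6, so the insertion index is 6.
Final answer: 6


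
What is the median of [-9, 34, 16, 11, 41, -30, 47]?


First, sort the list: [-30, -9, 11, 16, 34, 41, 47]
The list has 7 elements (odd count).
The middle index is 3 (0-based), and the element there is 16.
Final answer: 16


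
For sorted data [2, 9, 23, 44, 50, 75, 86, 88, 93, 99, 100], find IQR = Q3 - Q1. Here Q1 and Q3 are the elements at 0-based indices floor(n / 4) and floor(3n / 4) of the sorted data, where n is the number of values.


The data has n = 11 elements.
Q1 index = floor(11 / 4) = floor(2.75) = 2; Q3 index = floor(3 * 11 / 4) = floor(8.25) = 8
Q1 = element at index 2 = 23
Q3 = element at index 8 = 93
IQR = 93 - 23 = 70
Final answer: 70


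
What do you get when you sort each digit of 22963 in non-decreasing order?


The number 22963 has digits: 2, 2, 9, 6, 3
Sorted: 2, 2, 3, 6, 9
Joining the sorted digits gives the result.
Final answer: 22369


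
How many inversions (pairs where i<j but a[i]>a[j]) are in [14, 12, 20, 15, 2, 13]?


For each element, count the later elements that are smaller than it:
  14 (index 0): smaller elements after it = [12, 2, 13] -> 3
  12 (index 1): smaller elements after it = [2] -> 1
  20 (index 2): smaller elements after it = [15, 2, 13] -> 3
  15 (index 3): smaller elements after it = [2, 13] -> 2
  2 (index 4): smaller elements after it = [] -> 0
Total inversions = 3 + 1 + 3 + 2 + 0 = 9
Final answer: 9


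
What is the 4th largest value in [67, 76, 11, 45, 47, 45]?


Sort descending: [76, 67, 47, 45, 45, 11]
The 4th element (1-indexed) is at index 3.
Value = 45
Final answer: 45


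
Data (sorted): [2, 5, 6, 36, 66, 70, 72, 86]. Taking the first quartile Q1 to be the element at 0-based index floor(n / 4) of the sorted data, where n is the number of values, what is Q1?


The list has n = 8 elements.
Q1 index = floor(8 / 4) = floor(2) = 2
Counting from index 0 in the sorted data, the element at index 2 is 6.
Final answer: 6


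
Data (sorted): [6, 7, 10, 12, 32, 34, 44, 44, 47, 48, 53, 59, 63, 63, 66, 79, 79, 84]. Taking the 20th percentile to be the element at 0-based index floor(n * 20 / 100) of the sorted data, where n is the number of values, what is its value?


The dataset has n = 18 elements.
Index = floor(18 * 20 / 100) = floor(360 / 100) = floor(3.6) = 3
Counting from index 0 in the sorted data, the element at index 3 is 12.
Final answer: 12


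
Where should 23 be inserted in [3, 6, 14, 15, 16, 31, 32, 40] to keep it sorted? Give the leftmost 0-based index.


List is sorted: [3, 6, 14, 15, 16, 31, 32, 40]
We need the leftmost position where 23 can be inserted, i.e. the first index whose element is >= 23 (or the end of the list if none is).
Binary search with low=0, high=8 (0-based indices):
  low=0, high=8, mid=4: a[4]=16 < 23, so low = 5
  low=5, high=8, mid=6: a[6]=32 >= 23, so high = 6
  low=5, high=6, mid=5: a[5]=31 >= 23, so high = 5
Now low = high = 5, so the insertion index is 5.
Final answer: 5


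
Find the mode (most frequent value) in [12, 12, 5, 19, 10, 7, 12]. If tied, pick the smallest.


Count the frequency of each value:
  5 appears 1 time(s)
  7 appears 1 time(s)
  10 appears 1 time(s)
  12 appears 3 time(s)
  19 appears 1 time(s)
Maximum frequency is 3.
Only 12 reaches that frequency, so it is the mode.
Final answer: 12


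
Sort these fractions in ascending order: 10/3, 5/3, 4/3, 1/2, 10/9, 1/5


Convert to decimal for comparison:
  10/3 = 3.3333
  5/3 = 1.6667
  4/3 = 1.3333
  1/2 = 0.5
  10/9 = 1.1111
  1/5 = 0.2
Decimals in increasing order: 0.2 < 0.5 < 1.1111 < 1.3333 < 1.6667 < 3.3333
Writing each back as its fraction gives the sorted order.
Final answer: 1/5, 1/2, 10/9, 4/3, 5/3, 10/3


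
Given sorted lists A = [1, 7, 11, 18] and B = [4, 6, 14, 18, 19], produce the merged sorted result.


List A: [1, 7, 11, 18]
List B: [4, 6, 14, 18, 19]
Repeatedly compare the front elements and take the smaller:
  1 vs 4 -> take 1
  7 vs 4 -> take 4
  7 vs 6 -> take 6
  7 vs 14 -> take 7
  11 vs 14 -> take 11
  18 vs 14 -> take 14
  18 vs 18 -> take 18
  A is exhausted; append the rest of B: [18, 19]
Final answer: [1, 4, 6, 7, 11, 14, 18, 18, 19]


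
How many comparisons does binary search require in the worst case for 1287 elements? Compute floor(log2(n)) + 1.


Binary search halves the search space each step.
Maximum comparisons = floor(log2(1287)) + 1
log2(1287) = 10.3298
floor(log2(1287)) = 10, so 10 + 1 = 11
Final answer: 11


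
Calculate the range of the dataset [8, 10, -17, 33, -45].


Maximum value: 33
Minimum value: -45
Range = 33 - (-45) = 78
Final answer: 78


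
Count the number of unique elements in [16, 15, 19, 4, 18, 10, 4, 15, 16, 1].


List all unique values:
Distinct values: [1, 4, 10, 15, 16, 18, 19]
Count = 7
Final answer: 7


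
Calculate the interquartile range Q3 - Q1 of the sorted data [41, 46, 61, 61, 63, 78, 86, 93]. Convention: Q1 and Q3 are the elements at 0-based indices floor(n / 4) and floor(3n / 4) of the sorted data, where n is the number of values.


The data has n = 8 elements.
Q1 index = floor(8 / 4) = floor(2) = 2; Q3 index = floor(3 * 8 / 4) = floor(6) = 6
Q1 = element at index 2 = 61
Q3 = element at index 6 = 86
IQR = 86 - 61 = 25
Final answer: 25


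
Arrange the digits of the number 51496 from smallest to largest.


The number 51496 has digits: 5, 1, 4, 9, 6
Sorted: 1, 4, 5, 6, 9
Joining the sorted digits gives the result.
Final answer: 14569


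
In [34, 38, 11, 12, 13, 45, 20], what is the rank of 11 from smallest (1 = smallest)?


Sort ascending: [11, 12, 13, 20, 34, 38, 45]
Find 11 in the sorted list.
11 is at position 1 (1-indexed).
Final answer: 1


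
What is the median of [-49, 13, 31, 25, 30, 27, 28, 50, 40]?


First, sort the list: [-49, 13, 25, 27, 28, 30, 31, 40, 50]
The list has 9 elements (odd count).
The middle index is 4 (0-based), and the element there is 28.
Final answer: 28


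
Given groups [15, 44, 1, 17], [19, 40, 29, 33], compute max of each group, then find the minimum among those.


Find max of each group:
  Group 1: [15, 44, 1, 17] -> max = 44
  Group 2: [19, 40, 29, 33] -> max = 40
Maxes: [44, 40]
Minimum of maxes = 40
Final answer: 40


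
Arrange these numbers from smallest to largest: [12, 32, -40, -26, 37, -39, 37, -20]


Original list: [12, 32, -40, -26, 37, -39, 37, -20]
Repeatedly take the smallest remaining element:
  Remaining [12, 32, -40, -26, 37, -39, 37, -20] -> smallest is -40
  Remaining [12, 32, -26, 37, -39, 37, -20] -> smallest is -39
  Remaining [12, 32, -26, 37, 37, -20] -> smallest is -26
  Remaining [12, 32, 37, 37, -20] -> smallest is -20
  Remaining [12, 32, 37, 37] -> smallest is 12
  Remaining [32, 37, 37] -> smallest is 32
  Remaining [37, 37] -> smallest is 37
  Remaining [37] -> smallest is 37
Collecting the picks in order gives the sorted list.
Final answer: [-40, -39, -26, -20, 12, 32, 37, 37]


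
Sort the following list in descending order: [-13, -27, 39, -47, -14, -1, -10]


Original list: [-13, -27, 39, -47, -14, -1, -10]
Repeatedly take the largest remaining element:
  Remaining [-13, -27, 39, -47, -14, -1, -10] -> largest is 39
  Remaining [-13, -27, -47, -14, -1, -10] -> largest is -1
  Remaining [-13, -27, -47, -14, -10] -> largest is -10
  Remaining [-13, -27, -47, -14] -> largest is -13
  Remaining [-27, -47, -14] -> largest is -14
  Remaining [-27, -47] -> largest is -27
  Remaining [-47] -> largest is -47
Collecting the picks in order gives the descending list.
Final answer: [39, -1, -10, -13, -14, -27, -47]


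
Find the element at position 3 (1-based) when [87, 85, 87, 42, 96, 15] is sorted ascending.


Sort ascending: [15, 42, 85, 87, 87, 96]
The 3rd element (1-indexed) is at index 2.
Value = 85
Final answer: 85


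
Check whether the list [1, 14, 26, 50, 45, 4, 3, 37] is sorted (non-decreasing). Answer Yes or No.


Check consecutive pairs:
  1 <= 14? True
  14 <= 26? True
  26 <= 50? True
  50 <= 45? False
  45 <= 4? False
  4 <= 3? False
  3 <= 37? True
3 consecutive pair(s) are out of order, so the list is not sorted.
Final answer: No


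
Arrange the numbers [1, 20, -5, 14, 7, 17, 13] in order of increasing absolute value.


Compute absolute values:
  |1| = 1
  |20| = 20
  |-5| = 5
  |14| = 14
  |7| = 7
  |17| = 17
  |13| = 13
Absolute values in increasing order: 1 < 5 < 7 < 13 < 14 < 17 < 20
Listing the original numbers in that order gives the answer.
Final answer: [1, -5, 7, 13, 14, 17, 20]


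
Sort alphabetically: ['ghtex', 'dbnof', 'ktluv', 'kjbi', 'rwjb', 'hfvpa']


Compare strings character by character (the first differing letter decides):
  'dbnof' < 'ghtex' since 'd' < 'g' at position 1
  'ghtex' < 'hfvpa' since 'g' < 'h' at position 1
  'hfvpa' < 'kjbi' since 'h' < 'k' at position 1
  'kjbi' < 'ktluv' since 'j' < 't' at position 2
  'ktluv' < 'rwjb' since 'k' < 'r' at position 1
Chaining these comparisons gives the alphabetical order.
Final answer: ['dbnof', 'ghtex', 'hfvpa', 'kjbi', 'ktluv', 'rwjb']


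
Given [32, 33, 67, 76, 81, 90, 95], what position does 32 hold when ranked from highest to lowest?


Sort descending: [95, 90, 81, 76, 67, 33, 32]
Find 32 in the sorted list.
32 is at position 7.
Final answer: 7


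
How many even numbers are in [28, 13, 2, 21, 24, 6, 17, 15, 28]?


Check each element:
  28 is even
  13 is odd
  2 is even
  21 is odd
  24 is even
  6 is even
  17 is odd
  15 is odd
  28 is even
Evens: [28, 2, 24, 6, 28]
Count of evens = 5
Final answer: 5


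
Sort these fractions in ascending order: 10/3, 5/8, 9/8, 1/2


Convert to decimal for comparison:
  10/3 = 3.3333
  5/8 = 0.625
  9/8 = 1.125
  1/2 = 0.5
Decimals in increasing order: 0.5 < 0.625 < 1.125 < 3.3333
Writing each back as its fraction gives the sorted order.
Final answer: 1/2, 5/8, 9/8, 10/3


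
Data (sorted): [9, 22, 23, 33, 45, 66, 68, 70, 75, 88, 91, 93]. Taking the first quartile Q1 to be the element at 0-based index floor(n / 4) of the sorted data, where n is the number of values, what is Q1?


The list has n = 12 elements.
Q1 index = floor(12 / 4) = floor(3) = 3
Counting from index 0 in the sorted data, the element at index 3 is 33.
Final answer: 33


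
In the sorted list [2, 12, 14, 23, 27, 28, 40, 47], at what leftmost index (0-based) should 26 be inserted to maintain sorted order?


List is sorted: [2, 12, 14, 23, 27, 28, 40, 47]
We need the leftmost position where 26 can be inserted, i.e. the first index whose element is >= 26 (or the end of the list if none is).
Binary search with low=0, high=8 (0-based indices):
  low=0, high=8, mid=4: a[4]=27 >= 26, so high = 4
  low=0, high=4, mid=2: a[2]=14 < 26, so low = 3
  low=3, high=4, mid=3: a[3]=23 < 26, so low = 4
Now low = high = 4, so the insertion index is 4.
Final answer: 4
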